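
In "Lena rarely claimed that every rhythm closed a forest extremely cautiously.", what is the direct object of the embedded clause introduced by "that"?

The verb of the embedded clause introduced by "that" is "closed"; its direct object is the NP "a forest".

a forest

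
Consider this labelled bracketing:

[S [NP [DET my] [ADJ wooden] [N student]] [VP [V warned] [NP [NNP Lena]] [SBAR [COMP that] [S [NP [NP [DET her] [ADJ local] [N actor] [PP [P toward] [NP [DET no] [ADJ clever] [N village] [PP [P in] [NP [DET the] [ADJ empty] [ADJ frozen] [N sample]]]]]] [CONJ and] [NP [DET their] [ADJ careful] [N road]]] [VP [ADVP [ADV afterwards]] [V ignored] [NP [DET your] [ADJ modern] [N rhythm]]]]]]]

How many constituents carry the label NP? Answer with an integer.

8

Scanning left to right, an opening `[NP` appears at word positions 1, 5, 7, 7, 11, 15, 20, 25 — 8 in total.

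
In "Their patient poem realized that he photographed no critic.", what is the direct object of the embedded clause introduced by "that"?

no critic

"photographed" heads the VP of the embedded clause introduced by "that", and "no critic" is its direct object.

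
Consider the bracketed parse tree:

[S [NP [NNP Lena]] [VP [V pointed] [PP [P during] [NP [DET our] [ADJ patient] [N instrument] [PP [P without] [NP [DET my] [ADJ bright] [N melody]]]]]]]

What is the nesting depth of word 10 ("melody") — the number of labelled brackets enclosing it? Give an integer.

7

The word sits inside N, which is inside NP, inside PP, inside NP, inside PP, inside VP, inside S — 7 brackets in all.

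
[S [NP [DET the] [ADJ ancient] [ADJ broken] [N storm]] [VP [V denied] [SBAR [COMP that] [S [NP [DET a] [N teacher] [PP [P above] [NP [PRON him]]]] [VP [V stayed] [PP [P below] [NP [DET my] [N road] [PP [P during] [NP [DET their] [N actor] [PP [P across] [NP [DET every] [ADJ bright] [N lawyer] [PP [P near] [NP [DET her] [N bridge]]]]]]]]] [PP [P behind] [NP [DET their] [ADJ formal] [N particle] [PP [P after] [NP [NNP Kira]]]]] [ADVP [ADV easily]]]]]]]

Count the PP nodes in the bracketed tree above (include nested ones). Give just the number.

7

Scanning left to right, an opening `[PP` appears at word positions 9, 12, 15, 18, 22, 25, 29 — 7 in total.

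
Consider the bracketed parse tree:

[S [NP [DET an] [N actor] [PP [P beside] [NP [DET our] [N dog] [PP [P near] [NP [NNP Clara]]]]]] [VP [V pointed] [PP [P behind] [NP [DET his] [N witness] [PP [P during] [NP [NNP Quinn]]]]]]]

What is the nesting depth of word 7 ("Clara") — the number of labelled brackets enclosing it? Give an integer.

Counting open brackets not yet closed at "Clara": [S [NP [PP [NP [PP [NP [NNP = 7.

7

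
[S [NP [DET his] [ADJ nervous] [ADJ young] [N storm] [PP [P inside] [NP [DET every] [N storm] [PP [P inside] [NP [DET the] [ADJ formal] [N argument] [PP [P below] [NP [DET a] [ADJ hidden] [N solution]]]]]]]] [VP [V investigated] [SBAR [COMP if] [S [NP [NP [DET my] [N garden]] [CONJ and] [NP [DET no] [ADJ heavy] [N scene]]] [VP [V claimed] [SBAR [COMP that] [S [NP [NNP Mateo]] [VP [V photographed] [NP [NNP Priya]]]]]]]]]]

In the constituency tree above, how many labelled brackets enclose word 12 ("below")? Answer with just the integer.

8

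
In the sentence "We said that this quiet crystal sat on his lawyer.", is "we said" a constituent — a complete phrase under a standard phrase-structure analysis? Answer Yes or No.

No

The sequence begins inside the noun phrase "we" and ends inside the verb phrase "said that this quiet crystal sat on his lawyer"; it crosses a phrase boundary, so no single node in the tree spans exactly those words.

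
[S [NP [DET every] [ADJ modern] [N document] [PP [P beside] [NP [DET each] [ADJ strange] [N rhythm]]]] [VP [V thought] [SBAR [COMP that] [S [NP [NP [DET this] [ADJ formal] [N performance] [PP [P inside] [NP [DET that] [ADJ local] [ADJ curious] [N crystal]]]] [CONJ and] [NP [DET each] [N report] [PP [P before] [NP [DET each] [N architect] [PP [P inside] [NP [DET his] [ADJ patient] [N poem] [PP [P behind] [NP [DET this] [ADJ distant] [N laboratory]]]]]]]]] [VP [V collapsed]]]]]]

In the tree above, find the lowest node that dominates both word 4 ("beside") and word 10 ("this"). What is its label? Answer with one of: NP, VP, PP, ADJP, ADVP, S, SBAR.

Word 4 lies under S → NP → PP → P; word 10 lies under S → VP → SBAR → S → NP → NP → DET. The lowest shared node is the S.

S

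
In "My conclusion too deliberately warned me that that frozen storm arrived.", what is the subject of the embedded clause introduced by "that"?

In the embedded clause introduced by "that" the verb is "arrived"; the NP preceding it, "that frozen storm", is the subject.

that frozen storm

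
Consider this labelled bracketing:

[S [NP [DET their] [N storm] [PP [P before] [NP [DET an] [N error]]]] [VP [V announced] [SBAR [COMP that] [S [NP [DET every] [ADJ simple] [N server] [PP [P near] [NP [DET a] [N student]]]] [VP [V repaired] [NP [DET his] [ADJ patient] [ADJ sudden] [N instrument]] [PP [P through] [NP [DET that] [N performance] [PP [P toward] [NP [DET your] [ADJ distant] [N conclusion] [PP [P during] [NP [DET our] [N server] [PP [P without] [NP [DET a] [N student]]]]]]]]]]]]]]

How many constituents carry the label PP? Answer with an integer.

6

The PP constituents are: [PP before an error]; [PP near a student]; [PP through that performance toward your distant conclusion during our server without a student]; [PP toward your distant conclusion during our server without a student]; [PP during our server without a student]; [PP without a student]. Total: 6.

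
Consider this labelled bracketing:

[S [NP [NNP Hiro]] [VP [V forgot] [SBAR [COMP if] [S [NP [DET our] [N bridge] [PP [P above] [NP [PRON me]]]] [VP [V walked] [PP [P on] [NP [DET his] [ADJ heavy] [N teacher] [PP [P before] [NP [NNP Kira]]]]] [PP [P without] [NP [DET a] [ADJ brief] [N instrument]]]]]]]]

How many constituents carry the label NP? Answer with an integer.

Listing each NP by its span: [NP Hiro]; [NP our bridge above me]; [NP me]; [NP his heavy teacher before Kira]; [NP Kira]; [NP a brief instrument] — that makes 6.

6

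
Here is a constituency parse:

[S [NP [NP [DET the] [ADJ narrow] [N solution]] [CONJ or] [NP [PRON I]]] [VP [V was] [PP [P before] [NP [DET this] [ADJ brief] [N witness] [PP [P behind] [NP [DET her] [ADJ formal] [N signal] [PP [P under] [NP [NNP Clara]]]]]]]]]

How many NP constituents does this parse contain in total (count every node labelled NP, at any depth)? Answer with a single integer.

6

The NP constituents are: [NP the narrow solution or I]; [NP the narrow solution]; [NP I]; [NP this brief witness behind her formal signal under Clara]; [NP her formal signal under Clara]; [NP Clara]. Total: 6.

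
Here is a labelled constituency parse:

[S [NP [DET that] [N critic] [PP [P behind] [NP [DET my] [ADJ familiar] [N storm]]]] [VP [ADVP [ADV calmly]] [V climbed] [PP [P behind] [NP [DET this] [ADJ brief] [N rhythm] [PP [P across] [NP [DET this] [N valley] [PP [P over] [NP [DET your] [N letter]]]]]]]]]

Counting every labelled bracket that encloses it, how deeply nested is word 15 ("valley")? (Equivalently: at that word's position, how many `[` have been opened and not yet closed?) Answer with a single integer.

7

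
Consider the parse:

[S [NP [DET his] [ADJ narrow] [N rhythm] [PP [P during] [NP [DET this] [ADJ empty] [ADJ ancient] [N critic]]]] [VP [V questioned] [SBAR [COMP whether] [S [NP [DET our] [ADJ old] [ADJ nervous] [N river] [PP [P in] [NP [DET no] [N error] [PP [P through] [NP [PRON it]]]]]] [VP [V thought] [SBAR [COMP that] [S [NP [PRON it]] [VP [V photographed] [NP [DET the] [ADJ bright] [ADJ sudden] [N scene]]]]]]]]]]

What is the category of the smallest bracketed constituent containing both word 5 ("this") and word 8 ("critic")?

The smallest bracket enclosing both words is [NP this empty ancient critic], so the label is NP.

NP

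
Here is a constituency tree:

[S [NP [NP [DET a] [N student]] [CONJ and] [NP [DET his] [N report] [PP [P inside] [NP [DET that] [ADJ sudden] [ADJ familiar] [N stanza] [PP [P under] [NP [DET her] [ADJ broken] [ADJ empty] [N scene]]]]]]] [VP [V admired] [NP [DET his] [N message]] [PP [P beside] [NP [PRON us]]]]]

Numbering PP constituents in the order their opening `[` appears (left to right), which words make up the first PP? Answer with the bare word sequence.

Opening `[PP` markers occur at word positions 6, 11, 19; the first of these opens the constituent [PP inside that sudden familiar stanza under her broken empty scene].

inside that sudden familiar stanza under her broken empty scene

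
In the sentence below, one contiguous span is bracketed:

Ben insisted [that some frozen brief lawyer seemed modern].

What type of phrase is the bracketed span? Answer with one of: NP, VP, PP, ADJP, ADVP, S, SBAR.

SBAR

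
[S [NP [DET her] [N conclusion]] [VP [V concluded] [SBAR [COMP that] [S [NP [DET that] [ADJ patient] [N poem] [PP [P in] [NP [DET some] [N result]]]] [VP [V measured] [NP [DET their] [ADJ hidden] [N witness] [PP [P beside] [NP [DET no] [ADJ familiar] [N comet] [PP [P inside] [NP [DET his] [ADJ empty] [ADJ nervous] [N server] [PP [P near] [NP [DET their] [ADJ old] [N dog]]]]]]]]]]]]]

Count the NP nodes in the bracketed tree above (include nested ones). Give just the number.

Scanning left to right, an opening `[NP` appears at word positions 1, 5, 9, 12, 16, 20, 25 — 7 in total.

7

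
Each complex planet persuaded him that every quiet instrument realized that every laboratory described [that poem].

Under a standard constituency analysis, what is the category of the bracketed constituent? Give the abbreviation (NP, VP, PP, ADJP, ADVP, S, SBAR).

The bracketed span "that poem" is headed by "poem", making it a noun phrase (NP).

NP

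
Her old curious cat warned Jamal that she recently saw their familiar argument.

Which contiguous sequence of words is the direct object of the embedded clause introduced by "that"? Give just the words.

their familiar argument

Within the embedded clause introduced by "that", the direct object of "saw" is "their familiar argument".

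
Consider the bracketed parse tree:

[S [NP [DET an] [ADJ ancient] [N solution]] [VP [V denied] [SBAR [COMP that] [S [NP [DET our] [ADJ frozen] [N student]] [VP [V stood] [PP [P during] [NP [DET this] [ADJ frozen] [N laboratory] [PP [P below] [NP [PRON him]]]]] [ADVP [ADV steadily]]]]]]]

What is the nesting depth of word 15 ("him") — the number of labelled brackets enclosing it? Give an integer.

The word sits inside PRON, which is inside NP, inside PP, inside NP, inside PP, inside VP, inside S, inside SBAR, inside VP, inside S — 10 brackets in all.

10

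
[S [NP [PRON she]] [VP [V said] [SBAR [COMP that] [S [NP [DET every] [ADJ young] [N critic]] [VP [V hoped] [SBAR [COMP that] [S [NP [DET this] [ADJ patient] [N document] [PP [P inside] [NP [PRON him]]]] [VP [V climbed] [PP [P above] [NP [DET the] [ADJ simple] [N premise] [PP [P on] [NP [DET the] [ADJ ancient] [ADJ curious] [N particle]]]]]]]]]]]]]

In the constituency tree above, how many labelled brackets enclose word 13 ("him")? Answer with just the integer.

Counting open brackets not yet closed at "him": [S [VP [SBAR [S [VP [SBAR [S [NP [PP [NP [PRON = 11.

11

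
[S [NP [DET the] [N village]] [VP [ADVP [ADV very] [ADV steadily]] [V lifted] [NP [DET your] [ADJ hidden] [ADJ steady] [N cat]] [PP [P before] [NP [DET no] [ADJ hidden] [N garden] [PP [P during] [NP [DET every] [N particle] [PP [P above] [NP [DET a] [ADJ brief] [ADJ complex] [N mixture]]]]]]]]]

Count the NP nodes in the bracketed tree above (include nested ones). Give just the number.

Scanning left to right, an opening `[NP` appears at word positions 1, 6, 11, 15, 18 — 5 in total.

5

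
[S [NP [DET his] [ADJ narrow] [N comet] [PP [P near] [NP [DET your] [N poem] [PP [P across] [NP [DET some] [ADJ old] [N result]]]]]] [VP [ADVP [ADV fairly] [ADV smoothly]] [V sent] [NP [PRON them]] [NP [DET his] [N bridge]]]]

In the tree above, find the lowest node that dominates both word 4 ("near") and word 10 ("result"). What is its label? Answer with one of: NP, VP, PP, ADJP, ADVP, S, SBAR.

PP

Word 4 lies under S → NP → PP → P; word 10 lies under S → NP → PP → NP → PP → NP → N. The lowest shared node is the PP.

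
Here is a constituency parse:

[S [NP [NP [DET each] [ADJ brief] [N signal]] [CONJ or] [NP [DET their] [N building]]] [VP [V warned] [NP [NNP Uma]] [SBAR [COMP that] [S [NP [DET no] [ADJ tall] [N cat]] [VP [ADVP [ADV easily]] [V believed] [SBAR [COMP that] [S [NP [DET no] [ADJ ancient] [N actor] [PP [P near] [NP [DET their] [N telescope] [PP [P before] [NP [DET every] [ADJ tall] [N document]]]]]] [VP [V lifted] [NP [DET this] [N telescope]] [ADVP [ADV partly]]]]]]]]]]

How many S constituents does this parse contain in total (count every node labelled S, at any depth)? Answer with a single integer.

Scanning left to right, an opening `[S` appears at word positions 1, 10, 16 — 3 in total.

3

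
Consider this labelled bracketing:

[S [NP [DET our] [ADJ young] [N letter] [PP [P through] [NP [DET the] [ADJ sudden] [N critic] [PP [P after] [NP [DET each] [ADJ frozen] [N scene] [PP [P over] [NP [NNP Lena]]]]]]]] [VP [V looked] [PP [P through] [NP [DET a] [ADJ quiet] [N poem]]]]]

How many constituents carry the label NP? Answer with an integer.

5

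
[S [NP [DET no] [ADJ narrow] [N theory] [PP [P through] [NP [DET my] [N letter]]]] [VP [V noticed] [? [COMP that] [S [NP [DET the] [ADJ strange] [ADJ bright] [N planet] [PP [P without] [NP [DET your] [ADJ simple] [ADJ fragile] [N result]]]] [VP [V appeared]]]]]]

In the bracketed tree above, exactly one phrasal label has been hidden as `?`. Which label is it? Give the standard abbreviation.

SBAR

Looking at what the `?` directly dominates — COMP 'that', S — this is a subordinate clause (SBAR).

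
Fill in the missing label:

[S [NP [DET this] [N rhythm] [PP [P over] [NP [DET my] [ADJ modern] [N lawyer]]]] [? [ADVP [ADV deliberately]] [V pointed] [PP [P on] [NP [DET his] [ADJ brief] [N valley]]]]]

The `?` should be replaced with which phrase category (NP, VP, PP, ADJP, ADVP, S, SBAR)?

VP

Looking at what the `?` directly dominates — ADVP, V 'pointed', PP — this is a verb phrase (VP).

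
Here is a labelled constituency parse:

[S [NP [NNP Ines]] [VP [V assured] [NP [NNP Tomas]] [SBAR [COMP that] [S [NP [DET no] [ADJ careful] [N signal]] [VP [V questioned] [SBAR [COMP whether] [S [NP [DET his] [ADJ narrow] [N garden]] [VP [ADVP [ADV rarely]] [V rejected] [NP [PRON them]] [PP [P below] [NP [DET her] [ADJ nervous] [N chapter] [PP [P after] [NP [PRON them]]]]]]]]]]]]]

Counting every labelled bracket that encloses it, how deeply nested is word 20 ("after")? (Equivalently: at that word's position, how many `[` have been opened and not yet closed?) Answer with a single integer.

12

The word sits inside P, which is inside PP, inside NP, inside PP, inside VP, inside S, inside SBAR, inside VP, inside S, inside SBAR, inside VP, inside S — 12 brackets in all.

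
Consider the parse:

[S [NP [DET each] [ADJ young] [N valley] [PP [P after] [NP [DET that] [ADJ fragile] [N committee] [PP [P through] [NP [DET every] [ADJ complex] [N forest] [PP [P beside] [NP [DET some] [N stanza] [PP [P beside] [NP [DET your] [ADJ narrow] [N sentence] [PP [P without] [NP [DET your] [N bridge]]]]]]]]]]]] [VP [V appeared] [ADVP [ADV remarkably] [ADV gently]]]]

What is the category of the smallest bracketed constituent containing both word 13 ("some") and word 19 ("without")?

NP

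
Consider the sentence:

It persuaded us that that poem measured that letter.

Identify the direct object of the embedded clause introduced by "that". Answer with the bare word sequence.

that letter

Within the embedded clause introduced by "that", the direct object of "measured" is "that letter".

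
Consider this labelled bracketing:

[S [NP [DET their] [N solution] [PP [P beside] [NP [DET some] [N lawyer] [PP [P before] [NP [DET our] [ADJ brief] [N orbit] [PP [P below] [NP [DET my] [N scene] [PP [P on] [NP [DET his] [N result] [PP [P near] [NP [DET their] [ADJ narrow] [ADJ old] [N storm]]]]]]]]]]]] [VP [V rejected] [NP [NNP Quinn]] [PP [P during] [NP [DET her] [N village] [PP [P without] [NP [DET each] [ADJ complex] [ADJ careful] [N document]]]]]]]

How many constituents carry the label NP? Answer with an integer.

Listing each NP by its span: [NP their solution beside some lawyer before our brief orbit below my scene on his result near their narrow old storm]; [NP some lawyer before our brief orbit below my scene on his result near their narrow old storm]; [NP our brief orbit below my scene on his result near their narrow old storm]; [NP my scene on his result near their narrow old storm]; [NP his result near their narrow old storm]; [NP their narrow old storm] … — that makes 9.

9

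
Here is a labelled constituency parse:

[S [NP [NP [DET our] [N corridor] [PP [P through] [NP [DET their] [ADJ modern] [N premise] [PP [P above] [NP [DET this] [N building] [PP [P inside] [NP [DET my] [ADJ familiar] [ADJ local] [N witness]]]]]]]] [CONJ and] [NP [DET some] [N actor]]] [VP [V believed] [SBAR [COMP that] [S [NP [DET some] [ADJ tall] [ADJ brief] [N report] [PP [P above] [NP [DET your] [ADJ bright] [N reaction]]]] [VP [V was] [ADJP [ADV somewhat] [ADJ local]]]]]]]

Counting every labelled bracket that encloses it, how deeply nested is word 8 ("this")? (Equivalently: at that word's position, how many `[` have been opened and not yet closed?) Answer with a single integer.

8

The word sits inside DET, which is inside NP, inside PP, inside NP, inside PP, inside NP, inside NP, inside S — 8 brackets in all.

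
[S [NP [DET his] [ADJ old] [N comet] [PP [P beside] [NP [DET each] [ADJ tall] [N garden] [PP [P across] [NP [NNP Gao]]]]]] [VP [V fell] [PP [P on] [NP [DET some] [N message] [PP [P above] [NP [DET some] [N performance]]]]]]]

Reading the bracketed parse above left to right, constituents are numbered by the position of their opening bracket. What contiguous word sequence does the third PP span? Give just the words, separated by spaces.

Opening `[PP` markers occur at word positions 4, 8, 11, 14; the third of these opens the constituent [PP on some message above some performance].

on some message above some performance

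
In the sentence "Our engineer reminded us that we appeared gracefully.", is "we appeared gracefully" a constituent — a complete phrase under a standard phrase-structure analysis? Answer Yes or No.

The sequence corresponds to a single S node — the clause "we appeared gracefully".

Yes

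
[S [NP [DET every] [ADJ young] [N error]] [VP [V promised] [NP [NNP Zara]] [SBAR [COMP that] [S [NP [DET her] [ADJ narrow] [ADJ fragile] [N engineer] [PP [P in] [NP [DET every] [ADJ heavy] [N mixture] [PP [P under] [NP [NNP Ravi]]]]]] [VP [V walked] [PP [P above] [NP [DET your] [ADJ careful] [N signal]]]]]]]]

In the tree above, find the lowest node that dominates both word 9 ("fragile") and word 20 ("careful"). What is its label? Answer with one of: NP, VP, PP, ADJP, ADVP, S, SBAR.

S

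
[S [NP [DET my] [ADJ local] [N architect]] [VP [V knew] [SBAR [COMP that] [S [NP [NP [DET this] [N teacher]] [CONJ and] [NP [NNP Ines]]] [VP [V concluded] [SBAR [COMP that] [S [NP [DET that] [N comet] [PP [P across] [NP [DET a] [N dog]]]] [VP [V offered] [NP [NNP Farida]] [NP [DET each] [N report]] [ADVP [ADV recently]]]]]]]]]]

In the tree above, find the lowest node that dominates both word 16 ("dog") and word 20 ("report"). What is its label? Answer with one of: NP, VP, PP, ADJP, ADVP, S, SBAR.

S

Word 16 lies under S → VP → SBAR → S → VP → SBAR → S → NP → PP → NP → N; word 20 lies under S → VP → SBAR → S → VP → SBAR → S → VP → NP → N. The lowest shared node is the S.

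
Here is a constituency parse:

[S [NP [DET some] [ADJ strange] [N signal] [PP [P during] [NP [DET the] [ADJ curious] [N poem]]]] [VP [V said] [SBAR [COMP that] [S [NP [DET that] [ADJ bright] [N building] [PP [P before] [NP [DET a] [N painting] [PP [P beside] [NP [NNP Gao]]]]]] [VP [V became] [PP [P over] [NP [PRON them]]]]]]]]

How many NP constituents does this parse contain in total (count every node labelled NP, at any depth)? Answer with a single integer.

6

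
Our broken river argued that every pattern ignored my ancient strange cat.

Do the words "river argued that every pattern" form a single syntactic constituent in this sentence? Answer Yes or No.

"river" belongs to the noun phrase "our broken river" while "pattern" belongs to the verb phrase "argued that every pattern ignored my ancient strange cat"; a span that runs across that boundary is not a single phrase.

No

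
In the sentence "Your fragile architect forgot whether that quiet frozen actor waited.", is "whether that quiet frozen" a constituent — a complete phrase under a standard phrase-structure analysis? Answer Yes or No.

The smallest constituent containing the whole sequence is the subordinate clause [SBAR whether that quiet frozen actor waited], but the sequence is only part of it — it straddles the boundary between complementizer "whether" and clause "that quiet frozen actor waited".

No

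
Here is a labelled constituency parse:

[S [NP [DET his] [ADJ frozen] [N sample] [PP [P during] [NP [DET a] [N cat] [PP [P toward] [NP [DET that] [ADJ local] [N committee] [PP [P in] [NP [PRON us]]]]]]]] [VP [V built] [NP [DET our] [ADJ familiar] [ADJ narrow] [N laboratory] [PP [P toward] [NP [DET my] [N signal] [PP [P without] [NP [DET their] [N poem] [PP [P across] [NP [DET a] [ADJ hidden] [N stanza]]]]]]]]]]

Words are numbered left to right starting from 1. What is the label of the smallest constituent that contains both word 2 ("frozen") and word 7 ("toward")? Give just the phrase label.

NP

Both words fall inside [NP his frozen sample during a cat toward that local committee in us] (words 1–12), and no smaller constituent contains them both. Label: NP.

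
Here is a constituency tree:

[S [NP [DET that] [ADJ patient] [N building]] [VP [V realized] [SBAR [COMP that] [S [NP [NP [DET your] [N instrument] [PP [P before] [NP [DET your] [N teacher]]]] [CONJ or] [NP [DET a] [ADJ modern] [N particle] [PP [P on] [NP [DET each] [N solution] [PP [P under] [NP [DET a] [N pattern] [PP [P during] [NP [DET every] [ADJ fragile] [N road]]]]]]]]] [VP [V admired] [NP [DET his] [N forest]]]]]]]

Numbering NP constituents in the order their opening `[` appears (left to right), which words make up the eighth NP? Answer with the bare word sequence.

every fragile road

The NP opening brackets appear, in order, over: "that patient building"; "your instrument before your teacher or a modern particle on each solution under a pattern during every fragile road"; "your instrument before your teacher"; "your teacher"; "a modern particle on each solution under a pattern during every fragile road"; "each solution under a pattern during every fragile road"; "a pattern during every fragile road"; "every fragile road"; "his forest". The eighth one spans "every fragile road".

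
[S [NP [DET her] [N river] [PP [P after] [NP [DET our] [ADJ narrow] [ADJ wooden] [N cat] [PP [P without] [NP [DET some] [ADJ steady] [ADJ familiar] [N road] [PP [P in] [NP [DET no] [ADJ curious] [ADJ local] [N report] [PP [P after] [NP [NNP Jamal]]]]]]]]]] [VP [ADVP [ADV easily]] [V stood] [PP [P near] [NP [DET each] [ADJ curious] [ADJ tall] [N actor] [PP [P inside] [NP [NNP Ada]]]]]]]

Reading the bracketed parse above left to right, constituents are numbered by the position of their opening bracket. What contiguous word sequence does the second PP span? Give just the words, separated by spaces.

without some steady familiar road in no curious local report after Jamal

In left-to-right order the PP constituents are "after our narrow wooden cat without some steady familiar road in no curious local report after Jamal"; "without some steady familiar road in no curious local report after Jamal"; "in no curious local report after Jamal"; "after Jamal"; "near each curious tall actor inside Ada"; "inside Ada". Number 2 is "without some steady familiar road in no curious local report after Jamal".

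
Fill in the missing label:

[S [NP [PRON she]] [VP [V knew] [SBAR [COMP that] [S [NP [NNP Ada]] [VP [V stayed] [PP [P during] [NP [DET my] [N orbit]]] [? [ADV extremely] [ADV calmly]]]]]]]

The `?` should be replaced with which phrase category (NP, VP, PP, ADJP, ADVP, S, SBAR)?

ADVP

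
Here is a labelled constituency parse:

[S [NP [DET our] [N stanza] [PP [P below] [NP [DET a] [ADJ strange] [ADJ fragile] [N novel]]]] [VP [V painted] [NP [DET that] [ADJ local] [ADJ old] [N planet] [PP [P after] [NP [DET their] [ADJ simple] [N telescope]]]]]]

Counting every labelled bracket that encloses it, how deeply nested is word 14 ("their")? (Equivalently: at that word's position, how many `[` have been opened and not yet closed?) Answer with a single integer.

6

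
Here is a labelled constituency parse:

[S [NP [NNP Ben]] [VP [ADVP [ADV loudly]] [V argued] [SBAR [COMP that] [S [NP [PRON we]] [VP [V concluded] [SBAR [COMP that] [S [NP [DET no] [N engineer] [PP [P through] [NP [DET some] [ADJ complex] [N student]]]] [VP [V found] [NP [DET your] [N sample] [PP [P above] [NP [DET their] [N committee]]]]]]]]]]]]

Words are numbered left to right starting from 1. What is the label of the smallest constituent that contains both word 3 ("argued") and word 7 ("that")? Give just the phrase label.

Both words fall inside [VP loudly argued that we concluded that no engineer through some complex student found your sample above their committee] (words 2–19), and no smaller constituent contains them both. Label: VP.

VP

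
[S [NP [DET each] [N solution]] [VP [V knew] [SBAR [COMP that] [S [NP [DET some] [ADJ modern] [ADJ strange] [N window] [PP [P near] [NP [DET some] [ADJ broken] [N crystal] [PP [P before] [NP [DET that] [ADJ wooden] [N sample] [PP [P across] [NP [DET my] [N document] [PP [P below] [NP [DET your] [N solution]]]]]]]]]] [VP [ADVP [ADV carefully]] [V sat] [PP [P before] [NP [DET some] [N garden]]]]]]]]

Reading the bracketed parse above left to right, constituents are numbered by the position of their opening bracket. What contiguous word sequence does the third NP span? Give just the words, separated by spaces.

The NP opening brackets appear, in order, over: "each solution"; "some modern strange window near some broken crystal before that wooden sample across my document below your solution"; "some broken crystal before that wooden sample across my document below your solution"; "that wooden sample across my document below your solution"; "my document below your solution"; "your solution"; "some garden". The third one spans "some broken crystal before that wooden sample across my document below your solution".

some broken crystal before that wooden sample across my document below your solution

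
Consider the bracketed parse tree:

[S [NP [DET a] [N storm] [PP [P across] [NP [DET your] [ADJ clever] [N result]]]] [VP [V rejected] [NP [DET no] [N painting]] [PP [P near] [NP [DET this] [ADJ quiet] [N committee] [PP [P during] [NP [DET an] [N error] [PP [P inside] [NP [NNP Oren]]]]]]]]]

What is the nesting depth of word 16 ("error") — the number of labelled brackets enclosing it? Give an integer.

The word sits inside N, which is inside NP, inside PP, inside NP, inside PP, inside VP, inside S — 7 brackets in all.

7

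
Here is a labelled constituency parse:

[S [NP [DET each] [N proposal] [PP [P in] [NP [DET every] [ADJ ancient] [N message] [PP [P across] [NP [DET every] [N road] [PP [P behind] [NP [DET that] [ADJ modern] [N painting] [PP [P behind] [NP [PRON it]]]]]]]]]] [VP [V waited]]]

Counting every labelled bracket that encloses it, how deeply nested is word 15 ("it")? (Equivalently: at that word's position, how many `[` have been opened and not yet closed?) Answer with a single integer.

11

Counting open brackets not yet closed at "it": [S [NP [PP [NP [PP [NP [PP [NP [PP [NP [PRON = 11.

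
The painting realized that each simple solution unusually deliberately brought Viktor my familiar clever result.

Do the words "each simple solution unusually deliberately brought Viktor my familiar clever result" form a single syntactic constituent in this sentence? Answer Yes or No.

Yes

These words form the whole clause headed by "brought", so yes — one constituent.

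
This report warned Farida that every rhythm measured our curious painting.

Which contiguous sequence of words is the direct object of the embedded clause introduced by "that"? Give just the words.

our curious painting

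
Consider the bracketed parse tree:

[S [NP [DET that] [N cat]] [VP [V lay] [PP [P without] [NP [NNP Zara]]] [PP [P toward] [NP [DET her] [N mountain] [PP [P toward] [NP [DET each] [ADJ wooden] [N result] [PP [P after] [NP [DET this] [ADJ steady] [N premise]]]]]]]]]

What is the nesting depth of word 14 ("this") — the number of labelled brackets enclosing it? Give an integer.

9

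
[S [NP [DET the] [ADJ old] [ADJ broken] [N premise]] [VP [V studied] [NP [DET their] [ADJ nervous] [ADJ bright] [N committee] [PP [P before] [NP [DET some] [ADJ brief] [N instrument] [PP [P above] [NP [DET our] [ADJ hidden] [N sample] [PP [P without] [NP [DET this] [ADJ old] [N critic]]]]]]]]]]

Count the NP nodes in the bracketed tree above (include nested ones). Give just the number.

5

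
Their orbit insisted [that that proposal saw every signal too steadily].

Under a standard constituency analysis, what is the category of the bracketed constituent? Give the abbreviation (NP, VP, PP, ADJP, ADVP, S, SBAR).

SBAR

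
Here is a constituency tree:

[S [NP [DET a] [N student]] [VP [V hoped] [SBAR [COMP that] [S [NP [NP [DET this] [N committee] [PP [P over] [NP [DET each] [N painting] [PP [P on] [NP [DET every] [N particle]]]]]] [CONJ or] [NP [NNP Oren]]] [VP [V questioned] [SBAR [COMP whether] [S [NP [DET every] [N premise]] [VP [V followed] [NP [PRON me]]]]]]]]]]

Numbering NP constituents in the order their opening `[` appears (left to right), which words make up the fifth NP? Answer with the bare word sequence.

every particle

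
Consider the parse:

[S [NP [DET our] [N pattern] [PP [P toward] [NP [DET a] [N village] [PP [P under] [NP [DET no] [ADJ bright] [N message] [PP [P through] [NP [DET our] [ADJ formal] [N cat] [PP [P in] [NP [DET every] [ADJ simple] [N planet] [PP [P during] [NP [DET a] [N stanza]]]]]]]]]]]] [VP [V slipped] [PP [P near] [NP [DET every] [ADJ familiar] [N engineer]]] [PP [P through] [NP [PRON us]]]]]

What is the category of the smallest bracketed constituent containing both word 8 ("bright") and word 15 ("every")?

Word 8 lies under S → NP → PP → NP → PP → NP → ADJ; word 15 lies under S → NP → PP → NP → PP → NP → PP → NP → PP → NP → DET. The lowest shared node is the NP.

NP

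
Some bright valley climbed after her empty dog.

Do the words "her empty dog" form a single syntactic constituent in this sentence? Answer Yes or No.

Yes

These words form the whole noun phrase headed by "dog", so yes — one constituent.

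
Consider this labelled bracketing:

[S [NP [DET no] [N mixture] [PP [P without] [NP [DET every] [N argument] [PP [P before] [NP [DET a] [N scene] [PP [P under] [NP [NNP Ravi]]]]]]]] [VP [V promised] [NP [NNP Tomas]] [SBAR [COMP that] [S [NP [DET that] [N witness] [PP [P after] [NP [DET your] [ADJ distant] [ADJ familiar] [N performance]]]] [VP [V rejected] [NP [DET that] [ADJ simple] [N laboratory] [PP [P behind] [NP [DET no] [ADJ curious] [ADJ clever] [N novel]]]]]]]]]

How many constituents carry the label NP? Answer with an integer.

9

Scanning left to right, an opening `[NP` appears at word positions 1, 4, 7, 10, 12, 14, 17, 22, 26 — 9 in total.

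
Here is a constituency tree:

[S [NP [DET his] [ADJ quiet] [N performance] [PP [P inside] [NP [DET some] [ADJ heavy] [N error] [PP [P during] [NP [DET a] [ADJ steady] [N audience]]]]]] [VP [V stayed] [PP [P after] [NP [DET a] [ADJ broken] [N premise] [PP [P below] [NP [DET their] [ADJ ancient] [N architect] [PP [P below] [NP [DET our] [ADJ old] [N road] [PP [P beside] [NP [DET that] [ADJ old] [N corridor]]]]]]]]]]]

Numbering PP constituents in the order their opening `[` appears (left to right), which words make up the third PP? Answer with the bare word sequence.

after a broken premise below their ancient architect below our old road beside that old corridor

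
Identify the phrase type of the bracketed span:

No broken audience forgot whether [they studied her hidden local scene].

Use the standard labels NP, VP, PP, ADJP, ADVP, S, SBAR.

S

"studied" is the head of the bracketed span, so the span is a clause: S.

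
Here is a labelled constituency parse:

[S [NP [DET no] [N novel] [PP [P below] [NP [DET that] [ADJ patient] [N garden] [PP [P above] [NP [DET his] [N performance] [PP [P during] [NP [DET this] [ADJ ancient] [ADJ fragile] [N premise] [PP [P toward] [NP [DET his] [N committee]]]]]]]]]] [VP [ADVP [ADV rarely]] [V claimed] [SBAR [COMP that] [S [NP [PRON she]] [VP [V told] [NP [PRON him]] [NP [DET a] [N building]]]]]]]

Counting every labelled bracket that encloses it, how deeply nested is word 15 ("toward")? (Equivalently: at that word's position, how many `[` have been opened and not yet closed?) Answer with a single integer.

The word sits inside P, which is inside PP, inside NP, inside PP, inside NP, inside PP, inside NP, inside PP, inside NP, inside S — 10 brackets in all.

10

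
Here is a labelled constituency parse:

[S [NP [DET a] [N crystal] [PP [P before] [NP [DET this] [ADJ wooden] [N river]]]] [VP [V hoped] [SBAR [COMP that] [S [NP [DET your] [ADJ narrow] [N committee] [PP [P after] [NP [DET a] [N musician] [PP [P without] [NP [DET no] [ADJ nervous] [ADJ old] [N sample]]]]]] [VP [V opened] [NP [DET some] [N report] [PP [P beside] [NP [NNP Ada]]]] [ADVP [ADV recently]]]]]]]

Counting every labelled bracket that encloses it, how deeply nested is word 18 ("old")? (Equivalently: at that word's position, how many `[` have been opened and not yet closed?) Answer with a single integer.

10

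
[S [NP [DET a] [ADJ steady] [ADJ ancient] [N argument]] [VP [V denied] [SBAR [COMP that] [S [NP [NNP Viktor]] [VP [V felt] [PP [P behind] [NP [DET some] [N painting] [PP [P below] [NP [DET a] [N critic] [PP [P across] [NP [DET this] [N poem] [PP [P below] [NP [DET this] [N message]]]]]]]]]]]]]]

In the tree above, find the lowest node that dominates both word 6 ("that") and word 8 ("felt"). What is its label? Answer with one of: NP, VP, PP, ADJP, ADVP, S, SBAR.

SBAR

The smallest bracket enclosing both words is [SBAR that Viktor felt behind some painting below a critic across this poem below this message], so the label is SBAR.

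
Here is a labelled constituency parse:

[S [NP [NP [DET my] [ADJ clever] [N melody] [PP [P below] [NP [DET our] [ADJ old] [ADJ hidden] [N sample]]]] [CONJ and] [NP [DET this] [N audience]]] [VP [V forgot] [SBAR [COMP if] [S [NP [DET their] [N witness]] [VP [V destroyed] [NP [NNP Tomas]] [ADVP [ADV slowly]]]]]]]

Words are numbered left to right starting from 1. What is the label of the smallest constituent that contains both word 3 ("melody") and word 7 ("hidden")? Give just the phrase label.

NP

Word 3 lies under S → NP → NP → N; word 7 lies under S → NP → NP → PP → NP → ADJ. The lowest shared node is the NP.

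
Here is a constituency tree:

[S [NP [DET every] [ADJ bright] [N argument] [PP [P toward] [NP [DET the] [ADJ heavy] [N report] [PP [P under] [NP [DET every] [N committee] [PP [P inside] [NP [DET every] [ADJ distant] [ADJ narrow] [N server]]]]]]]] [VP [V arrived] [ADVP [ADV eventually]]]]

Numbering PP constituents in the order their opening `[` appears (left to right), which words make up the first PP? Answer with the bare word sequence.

In left-to-right order the PP constituents are "toward the heavy report under every committee inside every distant narrow server"; "under every committee inside every distant narrow server"; "inside every distant narrow server". Number 1 is "toward the heavy report under every committee inside every distant narrow server".

toward the heavy report under every committee inside every distant narrow server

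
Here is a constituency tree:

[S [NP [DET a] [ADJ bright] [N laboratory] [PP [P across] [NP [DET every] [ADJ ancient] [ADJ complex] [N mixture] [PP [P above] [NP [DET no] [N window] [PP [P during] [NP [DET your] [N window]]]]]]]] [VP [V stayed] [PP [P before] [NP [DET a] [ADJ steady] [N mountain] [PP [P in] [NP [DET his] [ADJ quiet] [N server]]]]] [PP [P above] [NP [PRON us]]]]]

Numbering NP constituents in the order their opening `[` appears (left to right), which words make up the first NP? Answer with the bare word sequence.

a bright laboratory across every ancient complex mixture above no window during your window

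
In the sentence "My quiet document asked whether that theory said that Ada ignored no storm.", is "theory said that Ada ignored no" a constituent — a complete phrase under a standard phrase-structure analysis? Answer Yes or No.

"theory" belongs to the noun phrase "that theory" while "no" belongs to the verb phrase "said that Ada ignored no storm"; a span that runs across that boundary is not a single phrase.

No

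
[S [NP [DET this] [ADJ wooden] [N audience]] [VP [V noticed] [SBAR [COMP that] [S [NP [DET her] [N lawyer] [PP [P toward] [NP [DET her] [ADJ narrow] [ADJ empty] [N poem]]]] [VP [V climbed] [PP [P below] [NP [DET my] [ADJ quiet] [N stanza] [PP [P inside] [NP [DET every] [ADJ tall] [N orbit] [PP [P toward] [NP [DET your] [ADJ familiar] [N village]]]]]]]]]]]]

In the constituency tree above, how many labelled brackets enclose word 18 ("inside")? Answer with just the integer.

9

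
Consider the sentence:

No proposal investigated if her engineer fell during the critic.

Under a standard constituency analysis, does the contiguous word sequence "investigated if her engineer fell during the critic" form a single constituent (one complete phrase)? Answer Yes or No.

The sequence corresponds to a single VP node — the verb phrase "investigated if her engineer fell during the critic".

Yes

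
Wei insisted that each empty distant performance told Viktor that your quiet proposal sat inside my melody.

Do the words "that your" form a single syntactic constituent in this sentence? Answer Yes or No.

"that" belongs to the complementizer "that" while "your" belongs to the clause "your quiet proposal sat inside my melody"; a span that runs across that boundary is not a single phrase.

No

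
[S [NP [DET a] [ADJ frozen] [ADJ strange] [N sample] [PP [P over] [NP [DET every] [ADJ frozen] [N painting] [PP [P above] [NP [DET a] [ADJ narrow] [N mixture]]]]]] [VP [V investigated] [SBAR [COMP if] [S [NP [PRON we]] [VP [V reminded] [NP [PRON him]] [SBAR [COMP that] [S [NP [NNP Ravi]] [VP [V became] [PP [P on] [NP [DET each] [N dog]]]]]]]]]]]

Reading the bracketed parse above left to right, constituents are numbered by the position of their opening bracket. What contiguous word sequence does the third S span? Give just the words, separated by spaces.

Ravi became on each dog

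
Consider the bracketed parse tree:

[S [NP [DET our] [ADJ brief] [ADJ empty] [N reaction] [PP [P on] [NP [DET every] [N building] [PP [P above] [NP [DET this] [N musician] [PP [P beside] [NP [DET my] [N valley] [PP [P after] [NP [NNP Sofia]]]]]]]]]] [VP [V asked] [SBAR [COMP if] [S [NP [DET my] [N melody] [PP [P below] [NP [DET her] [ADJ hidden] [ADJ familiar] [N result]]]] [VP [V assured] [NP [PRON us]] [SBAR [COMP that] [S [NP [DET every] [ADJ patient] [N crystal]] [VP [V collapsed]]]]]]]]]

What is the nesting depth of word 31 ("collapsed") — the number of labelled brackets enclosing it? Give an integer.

9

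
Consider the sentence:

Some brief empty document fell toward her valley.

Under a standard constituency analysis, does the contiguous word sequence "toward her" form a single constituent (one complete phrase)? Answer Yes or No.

No

The smallest constituent containing the whole sequence is the prepositional phrase [PP toward her valley], but the sequence is only part of it — it straddles the boundary between preposition "toward" and noun phrase "her valley".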